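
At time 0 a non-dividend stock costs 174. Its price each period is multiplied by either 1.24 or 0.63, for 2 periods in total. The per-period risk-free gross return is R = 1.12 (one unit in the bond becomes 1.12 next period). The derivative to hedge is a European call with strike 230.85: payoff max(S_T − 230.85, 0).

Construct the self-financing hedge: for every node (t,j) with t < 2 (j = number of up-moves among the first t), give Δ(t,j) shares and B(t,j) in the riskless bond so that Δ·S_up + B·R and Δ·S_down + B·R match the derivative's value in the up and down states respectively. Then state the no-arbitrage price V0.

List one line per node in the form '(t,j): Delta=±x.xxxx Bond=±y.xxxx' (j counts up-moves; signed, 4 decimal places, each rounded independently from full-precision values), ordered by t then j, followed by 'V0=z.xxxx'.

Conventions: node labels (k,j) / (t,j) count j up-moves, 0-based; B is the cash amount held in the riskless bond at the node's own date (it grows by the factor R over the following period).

Arbitrage-free pricing uses the up-move probability p* = (R−d)/(u−d) = 0.8033, discounting each step at R = 1.12.
At maturity the claim pays: V(2,0)=0.0000, V(2,1)=0.0000, V(2,2)=36.6924
  t=1,j=0: stock 109.6200 → up 135.9288 (V=0.0000), down 69.0606 (V=0.0000). Price 0.0000; hedge Δ=0.0000, bond B=0.0000.
  t=1,j=1: stock 215.7600 → up 267.5424 (V=36.6924), down 135.9288 (V=0.0000). Price 26.3163; hedge Δ=0.2788, bond B=-33.8352.
  t=0,j=0: stock 174.0000 → up 215.7600 (V=26.3163), down 109.6200 (V=0.0000). Price 18.8744; hedge Δ=0.2479, bond B=-24.2671.
Verification: the root portfolio costs Δ(0,0)·S0 + B(0,0) = 18.8744, matching V0.

(0,0): Delta=0.2479 Bond=-24.2671
(1,0): Delta=0.0000 Bond=0.0000
(1,1): Delta=0.2788 Bond=-33.8352
V0=18.8744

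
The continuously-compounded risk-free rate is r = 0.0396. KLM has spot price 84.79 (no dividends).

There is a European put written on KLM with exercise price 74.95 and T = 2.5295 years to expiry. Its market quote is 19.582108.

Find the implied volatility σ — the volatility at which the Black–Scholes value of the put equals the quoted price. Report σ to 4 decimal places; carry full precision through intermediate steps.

At σ = 0.5854 the Black–Scholes value reproduces the quote:
σ√T = 0.5854·√2.5295 = 0.931044
d₁ = (ln(S/K) + (r+σ²/2)T) / (σ√T) = (ln(84.79/74.95) + (0.0396+0.5854²/2)·2.5295) / 0.931044 = (0.123356 + 0.533589) / 0.931044 = 0.705601
d₂ = d₁ − σ√T = 0.705601 − 0.931044 = -0.225442
e^{−rT} = 0.904685
N(−d₁) = 0.240218,  N(−d₂) = 0.589182
V = K·e^{−rT}·N(−d₂) − S·N(−d₁) = 39.950194 − 20.368086 = 19.582108 (matching the quote); vega is positive throughout, so no other σ reproduces this price

sigma = 0.5854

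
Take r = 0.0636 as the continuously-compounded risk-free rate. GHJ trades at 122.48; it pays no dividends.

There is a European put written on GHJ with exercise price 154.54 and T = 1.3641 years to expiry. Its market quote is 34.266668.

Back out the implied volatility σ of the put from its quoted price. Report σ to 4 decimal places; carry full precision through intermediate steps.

At σ = 0.3843 the Black–Scholes value reproduces the quote:
σ√T = 0.3843·√1.3641 = 0.448842
d₁ = (ln(S/K) + (r+σ²/2)T) / (σ√T) = (ln(122.48/154.54) + (0.0636+0.3843²/2)·1.3641) / 0.448842 = (-0.232505 + 0.187486) / 0.448842 = -0.100300
d₂ = d₁ − σ√T = -0.100300 − 0.448842 = -0.549142
e^{−rT} = 0.916900
N(−d₁) = 0.539947,  N(−d₂) = 0.708546
V = K·e^{−rT}·N(−d₂) − S·N(−d₁) = 100.399370 − 66.132702 = 34.266668 (equal to the quote); since ∂V/∂σ > 0 for all σ, the implied volatility is unique

sigma = 0.3843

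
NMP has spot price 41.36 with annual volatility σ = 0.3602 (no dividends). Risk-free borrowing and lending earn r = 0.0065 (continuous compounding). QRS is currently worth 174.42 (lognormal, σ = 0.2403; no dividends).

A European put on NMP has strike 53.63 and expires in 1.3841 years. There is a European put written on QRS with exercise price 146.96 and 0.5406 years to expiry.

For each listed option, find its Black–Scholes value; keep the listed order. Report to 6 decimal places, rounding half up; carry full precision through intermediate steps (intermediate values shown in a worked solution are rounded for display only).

[NMP put K=53.63]
σ√T = 0.3602·√1.3841 = 0.423767
d₁ = (ln(S/K) + (r+σ²/2)T) / (σ√T) = (ln(41.36/53.63) + (0.0065+0.3602²/2)·1.3841) / 0.423767 = (-0.259794 + 0.098786) / 0.423767 = -0.379945
d₂ = d₁ − σ√T = -0.379945 − 0.423767 = -0.803713
e^{−rT} = 0.991044
N(−d₁) = 0.648007,  N(−d₂) = 0.789218
price = K·e^{−rT}·N(−d₂) − S·N(−d₁) = 41.946705 − 26.801568 = 15.145137
[QRS put K=146.96]
σ√T = 0.2403·√0.5406 = 0.176682
d₁ = (ln(S/K) + (r+σ²/2)T) / (σ√T) = (ln(174.42/146.96) + (0.0065+0.2403²/2)·0.5406) / 0.176682 = (0.171306 + 0.019122) / 0.176682 = 1.077801
d₂ = d₁ − σ√T = 1.077801 − 0.176682 = 0.901120
e^{−rT} = 0.996492
N(−d₁) = 0.140561,  N(−d₂) = 0.183762
price = K·e^{−rT}·N(−d₂) − S·N(−d₁) = 26.910990 − 24.516686 = 2.394304

price(NMP put K=53.63) = 15.145137
price(QRS put K=146.96) = 2.394304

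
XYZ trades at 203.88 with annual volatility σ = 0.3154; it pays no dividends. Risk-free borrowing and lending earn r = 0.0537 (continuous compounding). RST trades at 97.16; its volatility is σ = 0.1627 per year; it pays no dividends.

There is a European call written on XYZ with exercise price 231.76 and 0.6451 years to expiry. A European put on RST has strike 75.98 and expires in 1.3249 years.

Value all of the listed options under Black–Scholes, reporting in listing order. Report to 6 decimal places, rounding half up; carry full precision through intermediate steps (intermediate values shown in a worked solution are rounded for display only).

price(XYZ call K=231.76) = 13.006075
price(RST put K=75.98) = 0.287984

[XYZ call K=231.76]
σ√T = 0.3154·√0.6451 = 0.253323
d₁ = (ln(S/K) + (r+σ²/2)T) / (σ√T) = (ln(203.88/231.76) + (0.0537+0.3154²/2)·0.6451) / 0.253323 = (-0.128171 + 0.066728) / 0.253323 = -0.242546
d₂ = d₁ − σ√T = -0.242546 − 0.253323 = -0.495869
e^{−rT} = 0.965951
N(d₁) = 0.404179,  N(d₂) = 0.309993
price = S·N(d₁) − K·e^{−rT}·N(d₂) = 82.403932 − 69.397857 = 13.006075
[RST put K=75.98]
σ√T = 0.1627·√1.3249 = 0.187275
d₁ = (ln(S/K) + (r+σ²/2)T) / (σ√T) = (ln(97.16/75.98) + (0.0537+0.1627²/2)·1.3249) / 0.187275 = (0.245889 + 0.088683) / 0.187275 = 1.786531
d₂ = d₁ − σ√T = 1.786531 − 0.187275 = 1.599256
e^{−rT} = 0.931325
N(−d₁) = 0.037007,  N(−d₂) = 0.054882
price = K·e^{−rT}·N(−d₂) − S·N(−d₁) = 3.883554 − 3.595570 = 0.287984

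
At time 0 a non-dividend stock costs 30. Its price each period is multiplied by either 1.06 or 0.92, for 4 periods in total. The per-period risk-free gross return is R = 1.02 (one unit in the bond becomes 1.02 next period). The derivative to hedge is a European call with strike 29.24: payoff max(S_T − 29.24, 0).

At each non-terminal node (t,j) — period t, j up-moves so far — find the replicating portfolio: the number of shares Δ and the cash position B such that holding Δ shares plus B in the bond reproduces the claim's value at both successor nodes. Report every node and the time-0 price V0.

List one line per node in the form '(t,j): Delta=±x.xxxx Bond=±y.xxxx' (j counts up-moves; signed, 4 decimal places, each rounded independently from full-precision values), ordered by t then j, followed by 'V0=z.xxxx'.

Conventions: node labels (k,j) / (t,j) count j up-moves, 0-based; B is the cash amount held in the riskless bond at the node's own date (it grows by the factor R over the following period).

(0,0): Delta=0.7654 Bond=-19.4874
(1,0): Delta=0.4610 Bond=-11.4750
(1,1): Delta=0.8711 Bond=-23.2379
(2,0): Delta=0.0000 Bond=0.0000
(2,1): Delta=0.6210 Bond=-16.3863
(2,2): Delta=0.9579 Bond=-26.6292
(3,0): Delta=0.0000 Bond=0.0000
(3,1): Delta=0.0000 Bond=0.0000
(3,2): Delta=0.8366 Bond=-23.3997
(3,3): Delta=1.0000 Bond=-28.6667
V0=3.4739

Under the risk-neutral measure, an up-move has probability p* = (R−d)/(u−d) = 0.7143 and values discount at R = 1.02.
Payoffs at expiry: V(4,0)=0.0000, V(4,1)=0.0000, V(4,2)=0.0000, V(4,3)=3.6320, V(4,4)=8.6343
  t=3,j=0: stock 23.3606 → up 24.7623 (V=0.0000), down 21.4918 (V=0.0000). Price 0.0000; hedge Δ=0.0000, bond B=0.0000.
  t=3,j=1: stock 26.9155 → up 28.5305 (V=0.0000), down 24.7623 (V=0.0000). Price 0.0000; hedge Δ=0.0000, bond B=0.0000.
  t=3,j=2: stock 31.0114 → up 32.8720 (V=3.6320), down 28.5305 (V=0.0000). Price 2.5434; hedge Δ=0.8366, bond B=-23.3997.
  t=3,j=3: stock 35.7305 → up 37.8743 (V=8.6343), down 32.8720 (V=3.6320). Price 7.0638; hedge Δ=1.0000, bond B=-28.6667.
  t=2,j=0: stock 25.3920 → up 26.9155 (V=0.0000), down 23.3606 (V=0.0000). Price 0.0000; hedge Δ=0.0000, bond B=0.0000.
  t=2,j=1: stock 29.2560 → up 31.0114 (V=2.5434), down 26.9155 (V=0.0000). Price 1.7811; hedge Δ=0.6210, bond B=-16.3863.
  t=2,j=2: stock 33.7080 → up 35.7305 (V=7.0638), down 31.0114 (V=2.5434). Price 5.6591; hedge Δ=0.9579, bond B=-26.6292.
  t=1,j=0: stock 27.6000 → up 29.2560 (V=1.7811), down 25.3920 (V=0.0000). Price 1.2473; hedge Δ=0.4610, bond B=-11.4750.
  t=1,j=1: stock 31.8000 → up 33.7080 (V=5.6591), down 29.2560 (V=1.7811). Price 4.4619; hedge Δ=0.8711, bond B=-23.2379.
  t=0,j=0: stock 30.0000 → up 31.8000 (V=4.4619), down 27.6000 (V=1.2473). Price 3.4739; hedge Δ=0.7654, bond B=-19.4874.
Sanity check at the root: Δ(0,0)·S0 + B(0,0) reproduces V0 = 3.4739.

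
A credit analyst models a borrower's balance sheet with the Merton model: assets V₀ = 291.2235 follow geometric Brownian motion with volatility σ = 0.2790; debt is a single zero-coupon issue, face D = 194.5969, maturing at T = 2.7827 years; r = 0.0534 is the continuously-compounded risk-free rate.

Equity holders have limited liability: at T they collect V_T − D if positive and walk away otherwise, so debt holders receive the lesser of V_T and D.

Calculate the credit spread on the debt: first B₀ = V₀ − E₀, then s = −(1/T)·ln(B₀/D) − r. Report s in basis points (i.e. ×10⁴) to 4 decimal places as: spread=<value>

Apply the equity-as-call identities (strike 194.5969, horizon 2.7827 years):
d₁ = [ln(V₀/D) + (r + σ²/2)T] / (σ√T)
   = [ln(291.2235/194.5969) + (0.0534 + 0.5·0.2790²)·2.7827] / (0.2790·√2.7827)
   = [0.403161 + 0.256900] / 0.465412 = 1.418230
d₂ = d₁ − σ√T = 1.418230 − 0.465412 = 0.952818
N(d₁) = 0.921938,  N(d₂) = 0.829659,  e^(−rT) = 0.861917
E₀ = V₀·N(d₁) − D·e^(−rT)·N(d₂)
   = 291.2235·0.921938 − 194.5969·0.861917·0.829659 = 129.334368
B₀ = V₀ − E₀ = 291.2235 − 129.334368 = 161.889132
spread = −(1/T)·ln(B₀/D) − r = −(1/2.7827)·ln(161.889132/194.5969) − 0.0534 = 0.01272948
in basis points: 0.01272948 × 10⁴ = 127.2948 bp

spread=127.2948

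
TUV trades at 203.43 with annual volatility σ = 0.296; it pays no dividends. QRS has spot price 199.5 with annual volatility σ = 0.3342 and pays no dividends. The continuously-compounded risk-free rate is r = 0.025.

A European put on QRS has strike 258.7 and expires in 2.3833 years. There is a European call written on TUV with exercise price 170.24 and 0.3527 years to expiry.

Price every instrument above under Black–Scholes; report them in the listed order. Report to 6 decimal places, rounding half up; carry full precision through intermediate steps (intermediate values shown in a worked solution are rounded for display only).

price(QRS put K=258.7) = 70.501945
price(TUV call K=170.24) = 37.080102

[QRS put K=258.7]
σ√T = 0.3342·√2.3833 = 0.515936
d₁ = (ln(S/K) + (r+σ²/2)T) / (σ√T) = (ln(199.5/258.7) + (0.025+0.3342²/2)·2.3833) / 0.515936 = (-0.259855 + 0.192677) / 0.515936 = -0.130205
d₂ = d₁ − σ√T = -0.130205 − 0.515936 = -0.646141
e^{−rT} = 0.942158
N(−d₁) = 0.551798,  N(−d₂) = 0.740906
price = K·e^{−rT}·N(−d₂) − S·N(−d₁) = 180.585615 − 110.083670 = 70.501945
[TUV call K=170.24]
σ√T = 0.296·√0.3527 = 0.175790
d₁ = (ln(S/K) + (r+σ²/2)T) / (σ√T) = (ln(203.43/170.24) + (0.025+0.296²/2)·0.3527) / 0.175790 = (0.178113 + 0.024269) / 0.175790 = 1.151267
d₂ = d₁ − σ√T = 1.151267 − 0.175790 = 0.975477
e^{−rT} = 0.991221
N(d₁) = 0.875189,  N(d₂) = 0.835338
price = S·N(d₁) − K·e^{−rT}·N(d₂) = 178.039654 − 140.959552 = 37.080102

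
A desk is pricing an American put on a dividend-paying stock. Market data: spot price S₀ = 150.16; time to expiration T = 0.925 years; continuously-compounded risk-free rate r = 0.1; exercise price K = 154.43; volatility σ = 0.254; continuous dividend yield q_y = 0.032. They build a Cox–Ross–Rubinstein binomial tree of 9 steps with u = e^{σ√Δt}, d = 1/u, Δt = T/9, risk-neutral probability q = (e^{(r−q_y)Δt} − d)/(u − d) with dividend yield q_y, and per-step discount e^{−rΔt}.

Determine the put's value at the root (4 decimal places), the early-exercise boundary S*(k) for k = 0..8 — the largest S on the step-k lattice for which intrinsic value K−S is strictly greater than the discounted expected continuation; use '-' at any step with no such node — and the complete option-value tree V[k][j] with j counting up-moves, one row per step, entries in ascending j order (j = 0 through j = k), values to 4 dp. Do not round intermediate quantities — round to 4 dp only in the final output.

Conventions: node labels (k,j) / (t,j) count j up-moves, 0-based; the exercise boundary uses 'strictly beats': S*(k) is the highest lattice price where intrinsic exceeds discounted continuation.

price = 13.0899
boundary = - - - 117.6145 127.5925 117.6145 127.5925 117.6145 127.5925
tree:
13.0899
19.0692 7.8880
26.9444 12.2541 4.0565
36.8155 18.4621 6.8269 1.6067
46.0133 26.8375 11.1782 2.9880 0.3769
54.4918 36.8155 17.6914 5.4509 0.7978 0.0000
62.3072 46.0133 26.8375 9.6884 1.6886 0.0000 0.0000
69.5114 54.4918 36.8155 16.5931 3.5742 0.0000 0.0000 0.0000
76.1523 62.3072 46.0133 26.8375 7.5653 0.0000 0.0000 0.0000 0.0000
82.2738 69.5114 54.4918 36.8155 16.0129 0.0000 0.0000 0.0000 0.0000 0.0000

Δt=0.10278  u=1.08484  d=0.92180  q=0.52267  discount=0.98977
step 9 (expiry): payoffs max(K−S,0) = 82.2738 69.5114 54.4918 36.8155 16.0129 0.0000 0.0000 0.0000 0.0000 0.0000
step 8: (k=8,j=0): S=78.2777, K−S=76.1523, hold=74.8302 ⇒ V=76.1523 exercise | (k=8,j=1): S=92.1228, K−S=62.3072, hold=61.0306 ⇒ V=62.3072 exercise | (k=8,j=2): S=108.4167, K−S=46.0133, hold=44.7902 ⇒ V=46.0133 exercise | (k=8,j=3): S=127.5925, K−S=26.8375, hold=25.6774 ⇒ V=26.8375 exercise | (k=8,j=4): S=150.1600, K−S=4.2700, hold=7.5653 ⇒ V=7.5653 continue | (k=8,j=5): S=176.7190, K−S=0.0000, hold=0.0000 ⇒ V=0.0000 continue | (k=8,j=6): S=207.9756, K−S=0.0000, hold=0.0000 ⇒ V=0.0000 continue | (k=8,j=7): S=244.7605, K−S=0.0000, hold=0.0000 ⇒ V=0.0000 continue | (k=8,j=8): S=288.0516, K−S=0.0000, hold=0.0000 ⇒ V=0.0000 continue  boundary S*=127.5925
step 7: (k=7,j=0): S=84.9186, K−S=69.5114, hold=68.2112 ⇒ V=69.5114 exercise | (k=7,j=1): S=99.9382, K−S=54.4918, hold=53.2408 ⇒ V=54.4918 exercise | (k=7,j=2): S=117.6145, K−S=36.8155, hold=35.6227 ⇒ V=36.8155 exercise | (k=7,j=3): S=138.4171, K−S=16.0129, hold=16.5931 ⇒ V=16.5931 continue | (k=7,j=4): S=162.8991, K−S=0.0000, hold=3.5742 ⇒ V=3.5742 continue | (k=7,j=5): S=191.7113, K−S=0.0000, hold=0.0000 ⇒ V=0.0000 continue | (k=7,j=6): S=225.6196, K−S=0.0000, hold=0.0000 ⇒ V=0.0000 continue | (k=7,j=7): S=265.5253, K−S=0.0000, hold=0.0000 ⇒ V=0.0000 continue  boundary S*=117.6145
step 6: (k=6,j=0): S=92.1228, K−S=62.3072, hold=61.0306 ⇒ V=62.3072 exercise | (k=6,j=1): S=108.4167, K−S=46.0133, hold=44.7902 ⇒ V=46.0133 exercise | (k=6,j=2): S=127.5925, K−S=26.8375, hold=25.9775 ⇒ V=26.8375 exercise | (k=6,j=3): S=150.1600, K−S=4.2700, hold=9.6884 ⇒ V=9.6884 continue | (k=6,j=4): S=176.7190, K−S=0.0000, hold=1.6886 ⇒ V=1.6886 continue | (k=6,j=5): S=207.9756, K−S=0.0000, hold=0.0000 ⇒ V=0.0000 continue | (k=6,j=6): S=244.7605, K−S=0.0000, hold=0.0000 ⇒ V=0.0000 continue  boundary S*=127.5925
step 5: (k=5,j=0): S=99.9382, K−S=54.4918, hold=53.2408 ⇒ V=54.4918 exercise | (k=5,j=1): S=117.6145, K−S=36.8155, hold=35.6227 ⇒ V=36.8155 exercise | (k=5,j=2): S=138.4171, K−S=16.0129, hold=17.6914 ⇒ V=17.6914 continue | (k=5,j=3): S=162.8991, K−S=0.0000, hold=5.4509 ⇒ V=5.4509 continue | (k=5,j=4): S=191.7113, K−S=0.0000, hold=0.7978 ⇒ V=0.7978 continue | (k=5,j=5): S=225.6196, K−S=0.0000, hold=0.0000 ⇒ V=0.0000 continue  boundary S*=117.6145
step 4: (k=4,j=0): S=108.4167, K−S=46.0133, hold=44.7902 ⇒ V=46.0133 exercise | (k=4,j=1): S=127.5925, K−S=26.8375, hold=26.5457 ⇒ V=26.8375 exercise | (k=4,j=2): S=150.1600, K−S=4.2700, hold=11.1782 ⇒ V=11.1782 continue | (k=4,j=3): S=176.7190, K−S=0.0000, hold=2.9880 ⇒ V=2.9880 continue | (k=4,j=4): S=207.9756, K−S=0.0000, hold=0.3769 ⇒ V=0.3769 continue  boundary S*=127.5925
step 3: (k=3,j=0): S=117.6145, K−S=36.8155, hold=35.6227 ⇒ V=36.8155 exercise | (k=3,j=1): S=138.4171, K−S=16.0129, hold=18.4621 ⇒ V=18.4621 continue | (k=3,j=2): S=162.8991, K−S=0.0000, hold=6.8269 ⇒ V=6.8269 continue | (k=3,j=3): S=191.7113, K−S=0.0000, hold=1.6067 ⇒ V=1.6067 continue  boundary S*=117.6145
step 2: (k=2,j=0): S=127.5925, K−S=26.8375, hold=26.9444 ⇒ V=26.9444 continue | (k=2,j=1): S=150.1600, K−S=4.2700, hold=12.2541 ⇒ V=12.2541 continue | (k=2,j=2): S=176.7190, K−S=0.0000, hold=4.0565 ⇒ V=4.0565 continue  boundary S*=-
step 1: (k=1,j=0): S=138.4171, K−S=16.0129, hold=19.0692 ⇒ V=19.0692 continue | (k=1,j=1): S=162.8991, K−S=0.0000, hold=7.8880 ⇒ V=7.8880 continue  boundary S*=-
step 0: (k=0,j=0): S=150.1600, K−S=4.2700, hold=13.0899 ⇒ V=13.0899 continue  boundary S*=-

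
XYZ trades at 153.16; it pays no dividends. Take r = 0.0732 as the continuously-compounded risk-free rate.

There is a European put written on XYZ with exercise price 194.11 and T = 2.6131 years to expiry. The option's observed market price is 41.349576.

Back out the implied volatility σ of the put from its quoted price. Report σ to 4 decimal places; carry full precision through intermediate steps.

sigma = 0.3785

At σ = 0.3785 the Black–Scholes value reproduces the quote:
σ√T = 0.3785·√2.6131 = 0.611848
d₁ = (ln(S/K) + (r+σ²/2)T) / (σ√T) = (ln(153.16/194.11) + (0.0732+0.3785²/2)·2.6131) / 0.611848 = (-0.236942 + 0.378458) / 0.611848 = 0.231293
d₂ = d₁ − σ√T = 0.231293 − 0.611848 = -0.380555
e^{−rT} = 0.825902
N(−d₁) = 0.408544,  N(−d₂) = 0.648233
V = K·e^{−rT}·N(−d₂) − S·N(−d₁) = 103.922107 − 62.572531 = 41.349576 (the observed quote) — the price is monotone increasing in volatility, hence this σ is the only solution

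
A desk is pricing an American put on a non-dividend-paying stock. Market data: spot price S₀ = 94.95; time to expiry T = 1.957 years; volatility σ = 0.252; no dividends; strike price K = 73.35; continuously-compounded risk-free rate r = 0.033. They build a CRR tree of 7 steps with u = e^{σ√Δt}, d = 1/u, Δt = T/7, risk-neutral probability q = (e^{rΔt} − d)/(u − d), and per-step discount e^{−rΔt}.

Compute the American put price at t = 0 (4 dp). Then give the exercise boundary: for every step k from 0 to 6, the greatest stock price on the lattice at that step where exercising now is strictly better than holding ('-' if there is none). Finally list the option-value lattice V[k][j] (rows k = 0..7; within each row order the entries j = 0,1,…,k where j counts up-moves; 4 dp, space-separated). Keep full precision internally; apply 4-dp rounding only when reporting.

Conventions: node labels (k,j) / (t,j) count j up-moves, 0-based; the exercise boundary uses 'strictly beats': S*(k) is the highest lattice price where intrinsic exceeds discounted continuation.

Δt=0.27957, u=1.14253, d=0.87525, q=0.50142, disc=e^(-rΔt)=0.99082
k=7 terminal: V=max(K-S,0) → 35.9884 24.5792 9.6860 0.0000 0.0000 0.0000 0.0000 0.0000
k=6: j=0 S=42.6867 intr=30.6633 cont=29.9897 V=30.6633[EX]; j=1 S=55.7220 intr=17.6280 cont=16.9544 V=17.6280[EX]; j=2 S=72.7379 intr=0.6121 cont=4.7849 V=4.7849[hold]; j=3 S=94.9500 intr=0.0000 cont=0.0000 V=0.0000[hold]; j=4 S=123.9450 intr=0.0000 cont=0.0000 V=0.0000[hold]; j=5 S=161.7943 intr=0.0000 cont=0.0000 V=0.0000[hold]; j=6 S=211.2016 intr=0.0000 cont=0.0000 V=0.0000[hold]  S*(6)=55.7220
k=5: j=0 S=48.7708 intr=24.5792 cont=23.9056 V=24.5792[EX]; j=1 S=63.6640 intr=9.6860 cont=11.0855 V=11.0855[hold]; j=2 S=83.1051 intr=0.0000 cont=2.3638 V=2.3638[hold]; j=3 S=108.4831 intr=0.0000 cont=0.0000 V=0.0000[hold]; j=4 S=141.6107 intr=0.0000 cont=0.0000 V=0.0000[hold]; j=5 S=184.8546 intr=0.0000 cont=0.0000 V=0.0000[hold]  S*(5)=48.7708
k=4: j=0 S=55.7220 intr=17.6280 cont=17.6497 V=17.6497[hold]; j=1 S=72.7379 intr=0.6121 cont=6.6507 V=6.6507[hold]; j=2 S=94.9500 intr=0.0000 cont=1.1677 V=1.1677[hold]; j=3 S=123.9450 intr=0.0000 cont=0.0000 V=0.0000[hold]; j=4 S=161.7943 intr=0.0000 cont=0.0000 V=0.0000[hold]  S*(4)=-
k=3: j=0 S=63.6640 intr=9.6860 cont=12.0232 V=12.0232[hold]; j=1 S=83.1051 intr=0.0000 cont=3.8656 V=3.8656[hold]; j=2 S=108.4831 intr=0.0000 cont=0.5769 V=0.5769[hold]; j=3 S=141.6107 intr=0.0000 cont=0.0000 V=0.0000[hold]  S*(3)=-
k=2: j=0 S=72.7379 intr=0.6121 cont=7.8600 V=7.8600[hold]; j=1 S=94.9500 intr=0.0000 cont=2.1962 V=2.1962[hold]; j=2 S=123.9450 intr=0.0000 cont=0.2850 V=0.2850[hold]  S*(2)=-
k=1: j=0 S=83.1051 intr=0.0000 cont=4.9740 V=4.9740[hold]; j=1 S=108.4831 intr=0.0000 cont=1.2265 V=1.2265[hold]  S*(1)=-
k=0: j=0 S=94.9500 intr=0.0000 cont=3.0665 V=3.0665[hold]  S*(0)=-

price = 3.0665
boundary = - - - - - 48.7708 55.7220
tree:
3.0665
4.9740 1.2265
7.8600 2.1962 0.2850
12.0232 3.8656 0.5769 0.0000
17.6497 6.6507 1.1677 0.0000 0.0000
24.5792 11.0855 2.3638 0.0000 0.0000 0.0000
30.6633 17.6280 4.7849 0.0000 0.0000 0.0000 0.0000
35.9884 24.5792 9.6860 0.0000 0.0000 0.0000 0.0000 0.0000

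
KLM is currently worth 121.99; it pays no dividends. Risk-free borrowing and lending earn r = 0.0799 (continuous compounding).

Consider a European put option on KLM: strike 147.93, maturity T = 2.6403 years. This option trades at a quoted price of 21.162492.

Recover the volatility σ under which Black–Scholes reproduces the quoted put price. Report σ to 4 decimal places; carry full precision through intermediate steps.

sigma = 0.2864

At σ = 0.2864 the Black–Scholes value reproduces the quote:
σ√T = 0.2864·√2.6403 = 0.465371
d₁ = (ln(S/K) + (r+σ²/2)T) / (σ√T) = (ln(121.99/147.93) + (0.0799+0.2864²/2)·2.6403) / 0.465371 = (-0.192800 + 0.319245) / 0.465371 = 0.271708
d₂ = d₁ − σ√T = 0.271708 − 0.465371 = -0.193663
e^{−rT} = 0.809806
N(−d₁) = 0.392923,  N(−d₂) = 0.576780
V = K·e^{−rT}·N(−d₂) − S·N(−d₁) = 69.095204 − 47.932712 = 21.162492 (the observed quote) — the price is monotone increasing in volatility, hence this σ is the only solution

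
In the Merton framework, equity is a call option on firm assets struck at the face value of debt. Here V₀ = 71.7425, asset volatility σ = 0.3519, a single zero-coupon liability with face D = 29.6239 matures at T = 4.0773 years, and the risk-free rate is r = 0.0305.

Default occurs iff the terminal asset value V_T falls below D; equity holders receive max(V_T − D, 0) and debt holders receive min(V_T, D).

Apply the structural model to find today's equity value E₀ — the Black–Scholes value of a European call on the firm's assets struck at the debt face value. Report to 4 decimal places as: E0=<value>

Apply the equity-as-call identities (strike 29.6239, horizon 4.0773 years):
d₁ = [ln(V₀/D) + (r + σ²/2)T] / (σ√T)
   = [ln(71.7425/29.6239) + (0.0305 + 0.5·0.3519²)·4.0773] / (0.3519·√4.0773)
   = [0.884502 + 0.376811] / 0.710568 = 1.775077
d₂ = d₁ − σ√T = 1.775077 − 0.710568 = 1.064509
N(d₁) = 0.962057,  N(d₂) = 0.856451,  e^(−rT) = 0.883064
E₀ = V₀·N(d₁) − D·e^(−rT)·N(d₂)
   = 71.7425·0.962057 − 29.6239·0.883064·0.856451 = 46.615820

E0=46.6158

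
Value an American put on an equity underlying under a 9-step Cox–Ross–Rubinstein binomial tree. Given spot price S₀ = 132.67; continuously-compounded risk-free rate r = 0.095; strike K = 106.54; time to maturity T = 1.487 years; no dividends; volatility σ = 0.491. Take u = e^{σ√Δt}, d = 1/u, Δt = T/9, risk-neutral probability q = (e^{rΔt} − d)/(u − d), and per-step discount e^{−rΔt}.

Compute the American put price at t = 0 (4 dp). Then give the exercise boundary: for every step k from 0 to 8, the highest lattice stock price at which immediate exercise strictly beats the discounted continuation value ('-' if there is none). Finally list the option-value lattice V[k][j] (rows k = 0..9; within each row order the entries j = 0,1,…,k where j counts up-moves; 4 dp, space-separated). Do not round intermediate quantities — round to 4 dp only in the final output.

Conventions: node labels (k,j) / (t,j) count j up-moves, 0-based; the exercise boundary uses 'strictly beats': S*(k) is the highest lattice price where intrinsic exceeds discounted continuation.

Δt=0.16522, u=1.22089, d=0.81908, q=0.48964, disc=e^(-rΔt)=0.98443
k=9 terminal: V=max(K-S,0) → 84.5266 73.7275 57.6307 33.6372 0.0000 0.0000 0.0000 0.0000 0.0000 0.0000
k=8: j=0 S=26.8759 intr=79.6641 cont=78.0049 V=79.6641[EX]; j=1 S=40.0604 intr=66.4796 cont=64.8204 V=66.4796[EX]; j=2 S=59.7128 intr=46.8272 cont=45.1679 V=46.8272[EX]; j=3 S=89.0062 intr=17.5338 cont=16.8997 V=17.5338[EX]; j=4 S=132.6700 intr=0.0000 cont=0.0000 V=0.0000[hold]; j=5 S=197.7540 intr=0.0000 cont=0.0000 V=0.0000[hold]; j=6 S=294.7662 intr=0.0000 cont=0.0000 V=0.0000[hold]; j=7 S=439.3697 intr=0.0000 cont=0.0000 V=0.0000[hold]; j=8 S=654.9115 intr=0.0000 cont=0.0000 V=0.0000[hold]  S*(8)=89.0062
k=7: j=0 S=32.8125 intr=73.7275 cont=72.0683 V=73.7275[EX]; j=1 S=48.9093 intr=57.6307 cont=55.9715 V=57.6307[EX]; j=2 S=72.9028 intr=33.6372 cont=31.9780 V=33.6372[EX]; j=3 S=108.6667 intr=0.0000 cont=8.8092 V=8.8092[hold]; j=4 S=161.9754 intr=0.0000 cont=0.0000 V=0.0000[hold]; j=5 S=241.4357 intr=0.0000 cont=0.0000 V=0.0000[hold]; j=6 S=359.8768 intr=0.0000 cont=0.0000 V=0.0000[hold]; j=7 S=536.4217 intr=0.0000 cont=0.0000 V=0.0000[hold]  S*(7)=72.9028
k=6: j=0 S=40.0604 intr=66.4796 cont=64.8204 V=66.4796[EX]; j=1 S=59.7128 intr=46.8272 cont=45.1679 V=46.8272[EX]; j=2 S=89.0062 intr=17.5338 cont=21.1459 V=21.1459[hold]; j=3 S=132.6700 intr=0.0000 cont=4.4258 V=4.4258[hold]; j=4 S=197.7540 intr=0.0000 cont=0.0000 V=0.0000[hold]; j=5 S=294.7662 intr=0.0000 cont=0.0000 V=0.0000[hold]; j=6 S=439.3697 intr=0.0000 cont=0.0000 V=0.0000[hold]  S*(6)=59.7128
k=5: j=0 S=48.9093 intr=57.6307 cont=55.9715 V=57.6307[EX]; j=1 S=72.9028 intr=33.6372 cont=33.7191 V=33.7191[hold]; j=2 S=108.6667 intr=0.0000 cont=12.7572 V=12.7572[hold]; j=3 S=161.9754 intr=0.0000 cont=2.2236 V=2.2236[hold]; j=4 S=241.4357 intr=0.0000 cont=0.0000 V=0.0000[hold]; j=5 S=359.8768 intr=0.0000 cont=0.0000 V=0.0000[hold]  S*(5)=48.9093
k=4: j=0 S=59.7128 intr=46.8272 cont=45.2074 V=46.8272[EX]; j=1 S=89.0062 intr=17.5338 cont=23.0900 V=23.0900[hold]; j=2 S=132.6700 intr=0.0000 cont=7.4812 V=7.4812[hold]; j=3 S=197.7540 intr=0.0000 cont=1.1171 V=1.1171[hold]; j=4 S=294.7662 intr=0.0000 cont=0.0000 V=0.0000[hold]  S*(4)=59.7128
k=3: j=0 S=72.9028 intr=33.6372 cont=34.6562 V=34.6562[hold]; j=1 S=108.6667 intr=0.0000 cont=15.2067 V=15.2067[hold]; j=2 S=161.9754 intr=0.0000 cont=4.2971 V=4.2971[hold]; j=3 S=241.4357 intr=0.0000 cont=0.5613 V=0.5613[hold]  S*(3)=-
k=2: j=0 S=89.0062 intr=17.5338 cont=24.7415 V=24.7415[hold]; j=1 S=132.6700 intr=0.0000 cont=9.7113 V=9.7113[hold]; j=2 S=197.7540 intr=0.0000 cont=2.4294 V=2.4294[hold]  S*(2)=-
k=1: j=0 S=108.6667 intr=0.0000 cont=17.1114 V=17.1114[hold]; j=1 S=161.9754 intr=0.0000 cont=6.0501 V=6.0501[hold]  S*(1)=-
k=0: j=0 S=132.6700 intr=0.0000 cont=11.5132 V=11.5132[hold]  S*(0)=-

price = 11.5132
boundary = - - - - 59.7128 48.9093 59.7128 72.9028 89.0062
tree:
11.5132
17.1114 6.0501
24.7415 9.7113 2.4294
34.6562 15.2067 4.2971 0.5613
46.8272 23.0900 7.4812 1.1171 0.0000
57.6307 33.7191 12.7572 2.2236 0.0000 0.0000
66.4796 46.8272 21.1459 4.4258 0.0000 0.0000 0.0000
73.7275 57.6307 33.6372 8.8092 0.0000 0.0000 0.0000 0.0000
79.6641 66.4796 46.8272 17.5338 0.0000 0.0000 0.0000 0.0000 0.0000
84.5266 73.7275 57.6307 33.6372 0.0000 0.0000 0.0000 0.0000 0.0000 0.0000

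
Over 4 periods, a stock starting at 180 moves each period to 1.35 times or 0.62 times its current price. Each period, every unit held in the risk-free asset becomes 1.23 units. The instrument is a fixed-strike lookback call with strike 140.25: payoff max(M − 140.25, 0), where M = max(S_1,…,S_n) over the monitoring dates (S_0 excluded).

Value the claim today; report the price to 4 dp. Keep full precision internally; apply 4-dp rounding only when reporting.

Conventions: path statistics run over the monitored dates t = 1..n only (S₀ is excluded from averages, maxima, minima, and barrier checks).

price = 133.3200

Set p* = 0.8356 (from d < R < u); the path-dependent value is the discounted p*-expectation over all price paths.
Enumerate all 2^4 = 16 price paths (U = up ×1.35, D = down ×0.62); each path with k up-moves has probability p*^k·(1−p*)^(4−k).
DDDD: M=111.6000, payoff=0.0000, prob=0.000730
UDDD: M=243.0000, payoff=102.7500, prob=0.003712
DUDD: M=150.6600, payoff=10.4100, prob=0.003712
UUDD: M=328.0500, payoff=187.8000, prob=0.018868
DDUD: M=111.6000, payoff=0.0000, prob=0.003712
UDUD: M=243.0000, payoff=102.7500, prob=0.018868
DUUD: M=203.3910, payoff=63.1410, prob=0.018868
UUUD: M=442.8675, payoff=302.6175, prob=0.095913
DDDU: M=111.6000, payoff=0.0000, prob=0.003712
UDDU: M=243.0000, payoff=102.7500, prob=0.018868
DUDU: M=150.6600, payoff=10.4100, prob=0.018868
UUDU: M=328.0500, payoff=187.8000, prob=0.095913
DDUU: M=126.1024, payoff=0.0000, prob=0.018868
UDUU: M=274.5779, payoff=134.3279, prob=0.095913
DUUU: M=274.5779, payoff=134.3279, prob=0.095913
UUUU: M=597.8711, payoff=457.6211, prob=0.487560
Price = Σ prob·payoff / R^4 = 305.151633 / 2.288866 = 133.3200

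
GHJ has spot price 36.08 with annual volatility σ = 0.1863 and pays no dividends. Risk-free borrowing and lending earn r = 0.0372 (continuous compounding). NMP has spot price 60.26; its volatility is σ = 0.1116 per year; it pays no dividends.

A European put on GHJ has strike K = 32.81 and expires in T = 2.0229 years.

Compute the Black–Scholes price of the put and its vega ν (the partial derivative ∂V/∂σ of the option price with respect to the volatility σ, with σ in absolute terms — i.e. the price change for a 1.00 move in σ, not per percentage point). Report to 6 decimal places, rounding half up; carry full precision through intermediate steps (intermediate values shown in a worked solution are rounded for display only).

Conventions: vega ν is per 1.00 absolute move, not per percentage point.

price = 1.374475
ν = 15.161017

σ√T = 0.1863·√2.0229 = 0.264972
d₁ = (ln(S/K) + (r+σ²/2)T) / (σ√T) = (ln(36.08/32.81) + (0.0372+0.1863²/2)·2.0229) / 0.264972 = (0.095005 + 0.110357) / 0.264972 = 0.775034
d₂ = d₁ − σ√T = 0.775034 − 0.264972 = 0.510062
e^{−rT} = 0.927510
N(−d₁) = 0.219160,  N(−d₂) = 0.305004
Put price V = K·e^{−rT}·N(−d₂) − S·N(−d₁) = 9.281761 − 7.907286 = 1.374475
φ(d₁) = (1/√(2π))·e^{−d₁²/2} = 0.295444
ν = S·φ(d₁)·√T = 15.161017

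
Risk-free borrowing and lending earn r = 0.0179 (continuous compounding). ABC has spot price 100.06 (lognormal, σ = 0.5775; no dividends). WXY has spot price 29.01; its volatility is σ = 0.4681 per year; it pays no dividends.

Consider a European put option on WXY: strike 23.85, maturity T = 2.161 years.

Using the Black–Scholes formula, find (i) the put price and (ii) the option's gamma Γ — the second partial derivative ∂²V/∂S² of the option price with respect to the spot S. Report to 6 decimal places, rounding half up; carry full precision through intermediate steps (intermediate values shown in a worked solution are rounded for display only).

σ√T = 0.4681·√2.161 = 0.688123
d₁ = (ln(S/K) + (r+σ²/2)T) / (σ√T) = (ln(29.01/23.85) + (0.0179+0.4681²/2)·2.161) / 0.688123 = (0.195856 + 0.275438) / 0.688123 = 0.684899
d₂ = d₁ − σ√T = 0.684899 − 0.688123 = -0.003224
e^{−rT} = 0.962057
N(−d₁) = 0.246704,  N(−d₂) = 0.501286
Put price V = K·e^{−rT}·N(−d₂) − S·N(−d₁) = 11.502035 − 7.156876 = 4.345159
φ(d₁) = (1/√(2π))·e^{−d₁²/2} = 0.315536
Γ = φ(d₁) / (S·σ·√T) = 0.015806

price = 4.345159
Γ = 0.015806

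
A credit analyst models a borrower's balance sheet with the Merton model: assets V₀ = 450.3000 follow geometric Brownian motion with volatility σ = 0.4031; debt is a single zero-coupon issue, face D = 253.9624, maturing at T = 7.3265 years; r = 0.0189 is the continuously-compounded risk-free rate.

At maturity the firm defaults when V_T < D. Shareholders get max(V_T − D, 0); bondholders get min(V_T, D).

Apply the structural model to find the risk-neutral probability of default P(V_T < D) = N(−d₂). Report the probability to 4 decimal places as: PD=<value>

PD=0.4577

Equity is a call on the firm's assets struck at D = 253.9624:
d₁ = [ln(V₀/D) + (r + σ²/2)T] / (σ√T)
   = [ln(450.3000/253.9624) + (0.0189 + 0.5·0.4031²)·7.3265] / (0.4031·√7.3265)
   = [0.572728 + 0.733711] / 1.091091 = 1.197369
d₂ = d₁ − σ√T = 1.197369 − 1.091091 = 0.106278
risk-neutral PD = N(−d₂) = N(-0.106278) = 0.457681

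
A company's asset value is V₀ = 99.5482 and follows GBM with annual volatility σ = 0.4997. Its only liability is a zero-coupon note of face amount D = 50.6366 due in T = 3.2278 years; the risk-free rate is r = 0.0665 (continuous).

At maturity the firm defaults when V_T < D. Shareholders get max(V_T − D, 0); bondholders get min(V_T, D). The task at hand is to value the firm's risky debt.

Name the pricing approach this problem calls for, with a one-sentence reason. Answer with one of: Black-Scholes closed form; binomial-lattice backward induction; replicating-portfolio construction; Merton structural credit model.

Key observation: the data describe a firm's assets (V₀ = 99.5482, GBM) and a single zero-coupon debt of face 50.6366, so credit quantities follow from equity-as-call in the structural model.

framework: Merton structural credit model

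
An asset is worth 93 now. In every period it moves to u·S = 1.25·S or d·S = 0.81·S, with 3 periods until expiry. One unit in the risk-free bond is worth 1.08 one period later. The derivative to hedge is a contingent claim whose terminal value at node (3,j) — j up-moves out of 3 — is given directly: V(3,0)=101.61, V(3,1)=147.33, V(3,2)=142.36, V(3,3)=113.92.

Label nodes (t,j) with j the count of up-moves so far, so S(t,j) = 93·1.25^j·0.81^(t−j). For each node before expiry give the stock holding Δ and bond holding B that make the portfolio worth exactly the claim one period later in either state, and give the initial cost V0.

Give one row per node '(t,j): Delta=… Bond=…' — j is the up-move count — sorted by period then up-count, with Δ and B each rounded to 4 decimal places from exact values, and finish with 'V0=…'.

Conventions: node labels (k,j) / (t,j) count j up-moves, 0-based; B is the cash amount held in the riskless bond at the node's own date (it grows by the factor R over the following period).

(0,0): Delta=-0.1308 Bond=119.1719
(1,0): Delta=0.4083 Bond=88.1010
(1,1): Delta=-0.3507 Bond=154.2716
(2,0): Delta=1.7029 Bond=16.1515
(2,1): Delta=-0.1200 Bond=144.8883
(2,2): Delta=-0.4448 Bond=180.2921
V0=107.0118

Arbitrage-free pricing uses the up-move probability p* = (R−d)/(u−d) = 0.6136, discounting each step at R = 1.08.
Payoffs at expiry: V(3,0)=101.6100, V(3,1)=147.3300, V(3,2)=142.3600, V(3,3)=113.9200
Node (2,0) S=61.0173: V=(p*·147.3300+(1−p*)·101.6100)/1.08=120.0606; Δ=(147.3300−101.6100)/(76.2716−49.4240)=1.7029; B=V−Δ·S=16.1515
Node (2,1) S=94.1625: V=(p*·142.3600+(1−p*)·147.3300)/1.08=133.5928; Δ=(142.3600−147.3300)/(117.7031−76.2716)=-0.1200; B=V−Δ·S=144.8883
Node (2,2) S=145.3125: V=(p*·113.9200+(1−p*)·142.3600)/1.08=115.6557; Δ=(113.9200−142.3600)/(181.6406−117.7031)=-0.4448; B=V−Δ·S=180.2921
Node (1,0) S=75.3300: V=(p*·133.5928+(1−p*)·120.0606)/1.08=118.8560; Δ=(133.5928−120.0606)/(94.1625−61.0173)=0.4083; B=V−Δ·S=88.1010
Node (1,1) S=116.2500: V=(p*·115.6557+(1−p*)·133.5928)/1.08=113.5055; Δ=(115.6557−133.5928)/(145.3125−94.1625)=-0.3507; B=V−Δ·S=154.2716
Node (0,0) S=93.0000: V=(p*·113.5055+(1−p*)·118.8560)/1.08=107.0118; Δ=(113.5055−118.8560)/(116.2500−75.3300)=-0.1308; B=V−Δ·S=119.1719
Check: Δ(0,0)·S0 + B(0,0) = 107.0118 = V0.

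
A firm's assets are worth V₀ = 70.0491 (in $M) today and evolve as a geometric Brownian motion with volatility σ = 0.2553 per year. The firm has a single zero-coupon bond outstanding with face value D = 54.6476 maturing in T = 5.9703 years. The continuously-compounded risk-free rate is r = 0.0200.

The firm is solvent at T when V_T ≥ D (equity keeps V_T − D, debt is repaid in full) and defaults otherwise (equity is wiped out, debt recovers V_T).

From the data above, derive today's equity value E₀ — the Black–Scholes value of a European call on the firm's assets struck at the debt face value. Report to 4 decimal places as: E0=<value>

With assets at 70.0491 and a single debt payment of 54.6476 at 5.9703 years:
d₁ = [ln(V₀/D) + (r + σ²/2)T] / (σ√T)
   = [ln(70.0491/54.6476) + (0.0200 + 0.5·0.2553²)·5.9703] / (0.2553·√5.9703)
   = [0.248291 + 0.313972] / 0.623805 = 0.901345
d₂ = d₁ − σ√T = 0.901345 − 0.623805 = 0.277540
N(d₁) = 0.816298,  N(d₂) = 0.609317,  e^(−rT) = 0.887447
E₀ = V₀·N(d₁) − D·e^(−rT)·N(d₂)
   = 70.0491·0.816298 − 54.6476·0.887447·0.609317 = 27.630929

E0=27.6309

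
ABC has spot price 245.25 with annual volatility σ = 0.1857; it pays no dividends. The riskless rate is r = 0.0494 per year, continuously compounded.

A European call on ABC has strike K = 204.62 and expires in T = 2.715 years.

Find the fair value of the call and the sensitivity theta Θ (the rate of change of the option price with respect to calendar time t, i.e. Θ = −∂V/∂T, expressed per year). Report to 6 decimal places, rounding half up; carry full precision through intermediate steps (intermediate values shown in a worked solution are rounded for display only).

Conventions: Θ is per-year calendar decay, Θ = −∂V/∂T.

price = 71.315032
Θ = -9.896207

σ√T = 0.1857·√2.715 = 0.305983
d₁ = (ln(S/K) + (r+σ²/2)T) / (σ√T) = (ln(245.25/204.62) + (0.0494+0.1857²/2)·2.715) / 0.305983 = (0.181123 + 0.180934) / 0.305983 = 1.183260
d₂ = d₁ − σ√T = 1.183260 − 0.305983 = 0.877278
e^{−rT} = 0.874484
N(d₁) = 0.881647,  N(d₂) = 0.809832
Call price V = S·N(d₁) − K·e^{−rT}·N(d₂) = 216.223935 − 144.908903 = 71.315032
φ(d₁) = (1/√(2π))·e^{−d₁²/2} = 0.198098
Θ = −S·φ(d₁)·σ/(2√T) − r·K·e^{−rT}·N(d₂) = −2.737708 − 7.158500 = -9.896207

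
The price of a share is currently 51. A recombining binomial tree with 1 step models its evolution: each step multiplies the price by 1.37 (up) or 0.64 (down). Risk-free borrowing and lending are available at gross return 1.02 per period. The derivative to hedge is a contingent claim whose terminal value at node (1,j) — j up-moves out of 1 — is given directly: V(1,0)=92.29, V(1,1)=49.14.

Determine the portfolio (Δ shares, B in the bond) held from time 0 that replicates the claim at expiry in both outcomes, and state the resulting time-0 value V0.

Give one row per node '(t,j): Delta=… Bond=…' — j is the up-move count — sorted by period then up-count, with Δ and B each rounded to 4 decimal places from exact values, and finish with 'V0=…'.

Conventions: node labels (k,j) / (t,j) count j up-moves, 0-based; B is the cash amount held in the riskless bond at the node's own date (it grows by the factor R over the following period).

The replicating-portfolio and risk-neutral prices coincide; use p* = (1.02−0.64)/(1.37−0.64) = 0.5205 for the latter.
Terminal payoffs: V(1,0)=92.2900, V(1,1)=49.1400
Node (0,0) S=51.0000: V=(p*·49.1400+(1−p*)·92.2900)/1.02=68.4592; Δ=(49.1400−92.2900)/(69.8700−32.6400)=-1.1590; B=V−Δ·S=127.5688
As a check, the time-0 holding Δ(0,0)·S0 + B(0,0) comes to 68.4592 — exactly V0.

(0,0): Delta=-1.1590 Bond=127.5688
V0=68.4592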